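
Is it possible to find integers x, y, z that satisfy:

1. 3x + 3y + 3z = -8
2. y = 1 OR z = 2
No

Even the single constraint (3x + 3y + 3z = -8) is infeasible over the integers.

  - 3x + 3y + 3z = -8: every term on the left is divisible by 3, so the LHS ≡ 0 (mod 3), but the RHS -8 is not — no integer solution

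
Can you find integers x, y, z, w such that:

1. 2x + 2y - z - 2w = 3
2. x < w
Yes

Take x = 0, y = 3, z = 1, w = 1. Substituting into each constraint:
  (1) 2(0) + 2(3) + (-1) - 2(1) = 3 ✓
  (2) 0 < 1 ✓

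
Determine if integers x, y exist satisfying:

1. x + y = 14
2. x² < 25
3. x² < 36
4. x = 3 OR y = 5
Yes

Take x = 3, y = 11. Substituting into each constraint:
  (1) 3 + 11 = 14 ✓
  (2) x² = (3)² = 9, and 9 < 25 ✓
  (3) x² = (3)² = 9, and 9 < 36 ✓
  (4) x = 3, target 3 ✓ (first branch holds)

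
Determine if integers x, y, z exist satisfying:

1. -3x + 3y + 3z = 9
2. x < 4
Yes

Take x = 0, y = 3, z = 0. Substituting into each constraint:
  (1) -3(0) + 3(3) + 3(0) = 9 ✓
  (2) 0 < 4 ✓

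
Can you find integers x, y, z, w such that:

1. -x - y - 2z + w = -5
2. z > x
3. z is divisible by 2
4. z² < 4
Yes

Take x = -1, y = 6, z = 0, w = 0. Substituting into each constraint:
  (1) 1 + (-6) - 2(0) + 0 = -5 ✓
  (2) 0 > -1 ✓
  (3) 0 = 2 × 0, remainder 0 ✓
  (4) z² = (0)² = 0, and 0 < 4 ✓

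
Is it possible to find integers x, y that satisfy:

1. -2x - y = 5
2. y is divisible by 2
No

The full constraint system is jointly infeasible over the integers. Each constraint and what it forces:

  - -2x - y = 5: is a linear equation tying the variables together
  - y is divisible by 2: restricts y to multiples of 2

Modular obstruction: writing y = 2y', every remaining term of the linear equation is divisible by 2, so the left side is ≡ 0 (mod 2); but the right side 5 ≡ 1 (mod 2). No integers can satisfy it.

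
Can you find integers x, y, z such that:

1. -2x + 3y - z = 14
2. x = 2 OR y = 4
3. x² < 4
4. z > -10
Yes

Take x = 1, y = 4, z = -4. Substituting into each constraint:
  (1) -2(1) + 3(4) + 4 = 14 ✓
  (2) y = 4, target 4 ✓ (second branch holds)
  (3) x² = (1)² = 1, and 1 < 4 ✓
  (4) -4 > -10 ✓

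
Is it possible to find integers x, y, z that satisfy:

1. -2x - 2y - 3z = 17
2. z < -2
Yes

Take x = 0, y = -4, z = -3. Substituting into each constraint:
  (1) -2(0) - 2(-4) - 3(-3) = 17 ✓
  (2) -3 < -2 ✓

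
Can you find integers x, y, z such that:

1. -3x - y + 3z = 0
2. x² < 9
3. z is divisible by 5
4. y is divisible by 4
Yes

Take x = 0, y = 0, z = 0. Substituting into each constraint:
  (1) -3(0) + 0 + 3(0) = 0 ✓
  (2) x² = (0)² = 0, and 0 < 9 ✓
  (3) 0 = 5 × 0, remainder 0 ✓
  (4) 0 = 4 × 0, remainder 0 ✓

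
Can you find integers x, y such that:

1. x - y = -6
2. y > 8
Yes

Take x = 3, y = 9. Substituting into each constraint:
  (1) 3 + (-9) = -6 ✓
  (2) 9 > 8 ✓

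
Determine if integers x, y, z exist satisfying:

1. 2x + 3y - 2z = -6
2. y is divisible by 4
Yes

Take x = -3, y = 0, z = 0. Substituting into each constraint:
  (1) 2(-3) + 3(0) - 2(0) = -6 ✓
  (2) 0 = 4 × 0, remainder 0 ✓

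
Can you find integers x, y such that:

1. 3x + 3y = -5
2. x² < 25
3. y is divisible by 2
No

Even the single constraint (3x + 3y = -5) is infeasible over the integers.

  - 3x + 3y = -5: every term on the left is divisible by 3, so the LHS ≡ 0 (mod 3), but the RHS -5 is not — no integer solution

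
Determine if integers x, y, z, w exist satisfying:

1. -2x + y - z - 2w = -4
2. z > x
Yes

Take x = -1, y = 0, z = 0, w = 3. Substituting into each constraint:
  (1) -2(-1) + 0 + 0 - 2(3) = -4 ✓
  (2) 0 > -1 ✓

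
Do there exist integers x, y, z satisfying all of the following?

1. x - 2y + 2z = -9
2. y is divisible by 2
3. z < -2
Yes

Take x = 1, y = 0, z = -5. Substituting into each constraint:
  (1) 1 - 2(0) + 2(-5) = -9 ✓
  (2) 0 = 2 × 0, remainder 0 ✓
  (3) -5 < -2 ✓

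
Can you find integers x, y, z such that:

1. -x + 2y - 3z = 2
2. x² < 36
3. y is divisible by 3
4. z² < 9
Yes

Take x = 1, y = 0, z = -1. Substituting into each constraint:
  (1) (-1) + 2(0) - 3(-1) = 2 ✓
  (2) x² = (1)² = 1, and 1 < 36 ✓
  (3) 0 = 3 × 0, remainder 0 ✓
  (4) z² = (-1)² = 1, and 1 < 9 ✓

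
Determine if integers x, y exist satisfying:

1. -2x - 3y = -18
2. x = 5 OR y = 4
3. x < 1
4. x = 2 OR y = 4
No

A contradictory subset is {-2x - 3y = -18, x = 5 OR y = 4, x < 1}. No integer assignment can satisfy these jointly:

  - -2x - 3y = -18: is a linear equation tying the variables together
  - x = 5 OR y = 4: forces a choice: either x = 5 or y = 4
  - x < 1: bounds one variable relative to a constant

Split on the disjunction (x = 5 OR y = 4):
  • If x = 5: this contradicts the bound x ≤ 0.
  • If y = 4: the equation forces x = 3, which contradicts the bound x ≤ 0.
Both branches are infeasible, so the system has no integer solution.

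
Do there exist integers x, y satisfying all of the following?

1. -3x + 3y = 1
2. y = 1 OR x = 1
No

Even the single constraint (-3x + 3y = 1) is infeasible over the integers.

  - -3x + 3y = 1: every term on the left is divisible by 3, so the LHS ≡ 0 (mod 3), but the RHS 1 is not — no integer solution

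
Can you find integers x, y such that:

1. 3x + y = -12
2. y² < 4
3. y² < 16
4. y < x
No

A contradictory subset is {3x + y = -12, y² < 4, y < x}. No integer assignment can satisfy these jointly:

  - 3x + y = -12: is a linear equation tying the variables together
  - y² < 4: restricts y to |y| ≤ 1
  - y < x: bounds one variable relative to another variable

Propagating the comparison: x > y and y ≥ -1 give x ≥ 0. Range argument: with x ∈ [0, ∞], y ∈ [-1, 1], the left side of the equation is at least -1, but the right side is -12 < -1. No integer solution exists.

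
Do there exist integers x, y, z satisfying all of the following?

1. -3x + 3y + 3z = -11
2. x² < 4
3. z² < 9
No

Even the single constraint (-3x + 3y + 3z = -11) is infeasible over the integers.

  - -3x + 3y + 3z = -11: every term on the left is divisible by 3, so the LHS ≡ 0 (mod 3), but the RHS -11 is not — no integer solution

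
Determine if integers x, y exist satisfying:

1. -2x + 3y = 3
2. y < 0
Yes

Take x = -3, y = -1. Substituting into each constraint:
  (1) -2(-3) + 3(-1) = 3 ✓
  (2) -1 < 0 ✓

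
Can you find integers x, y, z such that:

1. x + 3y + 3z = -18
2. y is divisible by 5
Yes

Take x = -18, y = 0, z = 0. Substituting into each constraint:
  (1) (-18) + 3(0) + 3(0) = -18 ✓
  (2) 0 = 5 × 0, remainder 0 ✓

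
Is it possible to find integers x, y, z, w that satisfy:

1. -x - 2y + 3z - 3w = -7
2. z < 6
Yes

Take x = 7, y = 0, z = 0, w = 0. Substituting into each constraint:
  (1) (-7) - 2(0) + 3(0) - 3(0) = -7 ✓
  (2) 0 < 6 ✓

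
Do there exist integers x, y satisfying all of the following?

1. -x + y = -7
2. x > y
Yes

Take x = 7, y = 0. Substituting into each constraint:
  (1) (-7) + 0 = -7 ✓
  (2) 7 > 0 ✓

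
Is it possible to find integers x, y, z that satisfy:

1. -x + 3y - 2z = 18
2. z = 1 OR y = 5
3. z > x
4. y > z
Yes

Take x = -3, y = 5, z = 0. Substituting into each constraint:
  (1) 3 + 3(5) - 2(0) = 18 ✓
  (2) y = 5, target 5 ✓ (second branch holds)
  (3) 0 > -3 ✓
  (4) 5 > 0 ✓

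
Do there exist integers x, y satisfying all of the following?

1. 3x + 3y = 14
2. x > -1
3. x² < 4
No

Even the single constraint (3x + 3y = 14) is infeasible over the integers.

  - 3x + 3y = 14: every term on the left is divisible by 3, so the LHS ≡ 0 (mod 3), but the RHS 14 is not — no integer solution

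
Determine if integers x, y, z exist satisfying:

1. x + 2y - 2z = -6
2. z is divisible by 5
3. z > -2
Yes

Take x = 0, y = -3, z = 0. Substituting into each constraint:
  (1) 0 + 2(-3) - 2(0) = -6 ✓
  (2) 0 = 5 × 0, remainder 0 ✓
  (3) 0 > -2 ✓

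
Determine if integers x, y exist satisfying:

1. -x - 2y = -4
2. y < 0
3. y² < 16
Yes

Take x = 6, y = -1. Substituting into each constraint:
  (1) (-6) - 2(-1) = -4 ✓
  (2) -1 < 0 ✓
  (3) y² = (-1)² = 1, and 1 < 16 ✓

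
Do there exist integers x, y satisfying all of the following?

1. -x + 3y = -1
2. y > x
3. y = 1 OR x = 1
No

The full constraint system is jointly infeasible over the integers. Each constraint and what it forces:

  - -x + 3y = -1: is a linear equation tying the variables together
  - y > x: bounds one variable relative to another variable
  - y = 1 OR x = 1: forces a choice: either y = 1 or x = 1

Split on the disjunction (y = 1 OR x = 1):
  • If y = 1: the equation forces x = 4, giving (y, x) = (1, 4), which violates y > x.
  • If x = 1: the equation forces y = 0, giving (x, y) = (1, 0), which violates y > x.
Both branches are infeasible, so the system has no integer solution.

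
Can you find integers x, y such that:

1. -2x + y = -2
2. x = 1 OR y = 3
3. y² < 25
Yes

Take x = 1, y = 0. Substituting into each constraint:
  (1) -2(1) + 0 = -2 ✓
  (2) x = 1, target 1 ✓ (first branch holds)
  (3) y² = (0)² = 0, and 0 < 25 ✓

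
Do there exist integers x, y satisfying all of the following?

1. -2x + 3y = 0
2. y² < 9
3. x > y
Yes

Take x = 3, y = 2. Substituting into each constraint:
  (1) -2(3) + 3(2) = 0 ✓
  (2) y² = (2)² = 4, and 4 < 9 ✓
  (3) 3 > 2 ✓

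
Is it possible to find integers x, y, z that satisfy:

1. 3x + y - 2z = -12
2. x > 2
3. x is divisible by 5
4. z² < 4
Yes

Take x = 5, y = -29, z = -1. Substituting into each constraint:
  (1) 3(5) + (-29) - 2(-1) = -12 ✓
  (2) 5 > 2 ✓
  (3) 5 = 5 × 1, remainder 0 ✓
  (4) z² = (-1)² = 1, and 1 < 4 ✓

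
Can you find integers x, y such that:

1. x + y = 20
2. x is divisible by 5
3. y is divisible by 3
Yes

Take x = -10, y = 30. Substituting into each constraint:
  (1) (-10) + 30 = 20 ✓
  (2) -10 = 5 × -2, remainder 0 ✓
  (3) 30 = 3 × 10, remainder 0 ✓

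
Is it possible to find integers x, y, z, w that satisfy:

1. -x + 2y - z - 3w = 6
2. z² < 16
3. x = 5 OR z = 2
Yes

Take x = 5, y = 1, z = 0, w = -3. Substituting into each constraint:
  (1) (-5) + 2(1) + 0 - 3(-3) = 6 ✓
  (2) z² = (0)² = 0, and 0 < 16 ✓
  (3) x = 5, target 5 ✓ (first branch holds)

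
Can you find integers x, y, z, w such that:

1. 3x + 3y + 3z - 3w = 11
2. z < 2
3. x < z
No

Even the single constraint (3x + 3y + 3z - 3w = 11) is infeasible over the integers.

  - 3x + 3y + 3z - 3w = 11: every term on the left is divisible by 3, so the LHS ≡ 0 (mod 3), but the RHS 11 is not — no integer solution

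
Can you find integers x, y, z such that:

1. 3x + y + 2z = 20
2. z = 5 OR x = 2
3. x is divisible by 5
Yes

Take x = 0, y = 10, z = 5. Substituting into each constraint:
  (1) 3(0) + 10 + 2(5) = 20 ✓
  (2) z = 5, target 5 ✓ (first branch holds)
  (3) 0 = 5 × 0, remainder 0 ✓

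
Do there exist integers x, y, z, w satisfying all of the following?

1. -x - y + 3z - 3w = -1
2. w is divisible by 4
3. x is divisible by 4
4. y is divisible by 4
Yes

Take x = 0, y = 4, z = 1, w = 0. Substituting into each constraint:
  (1) 0 + (-4) + 3(1) - 3(0) = -1 ✓
  (2) 0 = 4 × 0, remainder 0 ✓
  (3) 0 = 4 × 0, remainder 0 ✓
  (4) 4 = 4 × 1, remainder 0 ✓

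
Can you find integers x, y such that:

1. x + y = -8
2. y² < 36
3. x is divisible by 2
Yes

Take x = -10, y = 2. Substituting into each constraint:
  (1) (-10) + 2 = -8 ✓
  (2) y² = (2)² = 4, and 4 < 36 ✓
  (3) -10 = 2 × -5, remainder 0 ✓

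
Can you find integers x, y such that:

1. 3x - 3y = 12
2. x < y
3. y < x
No

A contradictory subset is {x < y, y < x}. No integer assignment can satisfy these jointly:

  - x < y: bounds one variable relative to another variable
  - y < x: bounds one variable relative to another variable

Direct contradiction: y > x and x > y cannot both hold.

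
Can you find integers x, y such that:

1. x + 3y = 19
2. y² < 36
Yes

Take x = 19, y = 0. Substituting into each constraint:
  (1) 19 + 3(0) = 19 ✓
  (2) y² = (0)² = 0, and 0 < 36 ✓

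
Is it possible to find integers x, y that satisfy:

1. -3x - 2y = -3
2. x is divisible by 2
No

The full constraint system is jointly infeasible over the integers. Each constraint and what it forces:

  - -3x - 2y = -3: is a linear equation tying the variables together
  - x is divisible by 2: restricts x to multiples of 2

Modular obstruction: writing x = 2x', every remaining term of the linear equation is divisible by 2, so the left side is ≡ 0 (mod 2); but the right side -3 ≡ 1 (mod 2). No integers can satisfy it.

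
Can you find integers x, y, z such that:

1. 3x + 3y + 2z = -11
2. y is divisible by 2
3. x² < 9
Yes

Take x = 1, y = 0, z = -7. Substituting into each constraint:
  (1) 3(1) + 3(0) + 2(-7) = -11 ✓
  (2) 0 = 2 × 0, remainder 0 ✓
  (3) x² = (1)² = 1, and 1 < 9 ✓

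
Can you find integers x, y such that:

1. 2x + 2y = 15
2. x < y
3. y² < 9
No

Even the single constraint (2x + 2y = 15) is infeasible over the integers.

  - 2x + 2y = 15: every term on the left is divisible by 2, so the LHS ≡ 0 (mod 2), but the RHS 15 is not — no integer solution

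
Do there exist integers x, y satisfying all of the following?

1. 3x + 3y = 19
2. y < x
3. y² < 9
No

Even the single constraint (3x + 3y = 19) is infeasible over the integers.

  - 3x + 3y = 19: every term on the left is divisible by 3, so the LHS ≡ 0 (mod 3), but the RHS 19 is not — no integer solution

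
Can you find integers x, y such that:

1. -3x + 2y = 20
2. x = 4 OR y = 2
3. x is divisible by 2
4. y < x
No

A contradictory subset is {-3x + 2y = 20, x = 4 OR y = 2, y < x}. No integer assignment can satisfy these jointly:

  - -3x + 2y = 20: is a linear equation tying the variables together
  - x = 4 OR y = 2: forces a choice: either x = 4 or y = 2
  - y < x: bounds one variable relative to another variable

Split on the disjunction (x = 4 OR y = 2):
  • If x = 4: the equation forces y = 16, giving (x, y) = (4, 16), which violates x > y.
  • If y = 2: with y = 2, every remaining term of the linear equation is divisible by 3, so the left side is ≡ 0 (mod 3); but the right side 16 ≡ 1 (mod 3). No integers can satisfy it.
Both branches are infeasible, so the system has no integer solution.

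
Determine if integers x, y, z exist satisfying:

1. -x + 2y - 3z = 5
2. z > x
Yes

Take x = -1, y = 2, z = 0. Substituting into each constraint:
  (1) 1 + 2(2) - 3(0) = 5 ✓
  (2) 0 > -1 ✓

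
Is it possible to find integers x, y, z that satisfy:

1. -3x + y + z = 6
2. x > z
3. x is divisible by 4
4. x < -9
Yes

Take x = -12, y = -17, z = -13. Substituting into each constraint:
  (1) -3(-12) + (-17) + (-13) = 6 ✓
  (2) -12 > -13 ✓
  (3) -12 = 4 × -3, remainder 0 ✓
  (4) -12 < -9 ✓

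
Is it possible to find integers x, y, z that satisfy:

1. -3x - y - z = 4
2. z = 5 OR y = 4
Yes

Take x = -3, y = 4, z = 1. Substituting into each constraint:
  (1) -3(-3) + (-4) + (-1) = 4 ✓
  (2) y = 4, target 4 ✓ (second branch holds)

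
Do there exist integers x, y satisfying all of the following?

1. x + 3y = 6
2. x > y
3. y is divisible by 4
Yes

Take x = 6, y = 0. Substituting into each constraint:
  (1) 6 + 3(0) = 6 ✓
  (2) 6 > 0 ✓
  (3) 0 = 4 × 0, remainder 0 ✓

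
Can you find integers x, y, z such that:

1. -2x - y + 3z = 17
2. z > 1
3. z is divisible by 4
Yes

Take x = 0, y = -5, z = 4. Substituting into each constraint:
  (1) -2(0) + 5 + 3(4) = 17 ✓
  (2) 4 > 1 ✓
  (3) 4 = 4 × 1, remainder 0 ✓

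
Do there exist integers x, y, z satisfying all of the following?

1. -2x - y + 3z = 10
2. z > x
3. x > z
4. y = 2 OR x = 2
No

A contradictory subset is {z > x, x > z}. No integer assignment can satisfy these jointly:

  - z > x: bounds one variable relative to another variable
  - x > z: bounds one variable relative to another variable

Direct contradiction: z > x and x > z cannot both hold.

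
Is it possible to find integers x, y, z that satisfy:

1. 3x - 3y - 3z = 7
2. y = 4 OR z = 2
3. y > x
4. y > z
No

Even the single constraint (3x - 3y - 3z = 7) is infeasible over the integers.

  - 3x - 3y - 3z = 7: every term on the left is divisible by 3, so the LHS ≡ 0 (mod 3), but the RHS 7 is not — no integer solution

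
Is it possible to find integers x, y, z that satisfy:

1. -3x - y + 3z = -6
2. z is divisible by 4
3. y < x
Yes

Take x = 2, y = 0, z = 0. Substituting into each constraint:
  (1) -3(2) + 0 + 3(0) = -6 ✓
  (2) 0 = 4 × 0, remainder 0 ✓
  (3) 0 < 2 ✓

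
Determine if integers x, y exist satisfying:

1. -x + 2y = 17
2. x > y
Yes

Take x = 19, y = 18. Substituting into each constraint:
  (1) (-19) + 2(18) = 17 ✓
  (2) 19 > 18 ✓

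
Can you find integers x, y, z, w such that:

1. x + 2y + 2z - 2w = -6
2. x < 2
Yes

Take x = -6, y = 0, z = 0, w = 0. Substituting into each constraint:
  (1) (-6) + 2(0) + 2(0) - 2(0) = -6 ✓
  (2) -6 < 2 ✓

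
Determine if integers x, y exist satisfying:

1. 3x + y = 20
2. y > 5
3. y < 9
Yes

Take x = 4, y = 8. Substituting into each constraint:
  (1) 3(4) + 8 = 20 ✓
  (2) 8 > 5 ✓
  (3) 8 < 9 ✓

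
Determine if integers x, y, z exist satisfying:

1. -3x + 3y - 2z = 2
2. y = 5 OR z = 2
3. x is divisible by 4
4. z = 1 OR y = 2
Yes

Take x = 0, y = 2, z = 2. Substituting into each constraint:
  (1) -3(0) + 3(2) - 2(2) = 2 ✓
  (2) z = 2, target 2 ✓ (second branch holds)
  (3) 0 = 4 × 0, remainder 0 ✓
  (4) y = 2, target 2 ✓ (second branch holds)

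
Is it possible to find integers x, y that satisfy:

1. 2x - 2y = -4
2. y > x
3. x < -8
Yes

Take x = -9, y = -7. Substituting into each constraint:
  (1) 2(-9) - 2(-7) = -4 ✓
  (2) -7 > -9 ✓
  (3) -9 < -8 ✓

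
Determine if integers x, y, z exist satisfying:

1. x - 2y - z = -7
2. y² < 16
Yes

Take x = -7, y = 0, z = 0. Substituting into each constraint:
  (1) (-7) - 2(0) + 0 = -7 ✓
  (2) y² = (0)² = 0, and 0 < 16 ✓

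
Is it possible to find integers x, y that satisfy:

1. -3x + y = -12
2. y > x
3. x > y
No

A contradictory subset is {y > x, x > y}. No integer assignment can satisfy these jointly:

  - y > x: bounds one variable relative to another variable
  - x > y: bounds one variable relative to another variable

Direct contradiction: y > x and x > y cannot both hold.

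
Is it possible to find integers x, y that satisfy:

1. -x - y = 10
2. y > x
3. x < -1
Yes

Take x = -6, y = -4. Substituting into each constraint:
  (1) 6 + 4 = 10 ✓
  (2) -4 > -6 ✓
  (3) -6 < -1 ✓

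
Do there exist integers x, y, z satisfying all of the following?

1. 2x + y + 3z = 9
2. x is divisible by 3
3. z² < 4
Yes

Take x = 0, y = 6, z = 1. Substituting into each constraint:
  (1) 2(0) + 6 + 3(1) = 9 ✓
  (2) 0 = 3 × 0, remainder 0 ✓
  (3) z² = (1)² = 1, and 1 < 4 ✓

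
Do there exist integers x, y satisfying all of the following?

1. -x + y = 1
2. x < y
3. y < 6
Yes

Take x = 0, y = 1. Substituting into each constraint:
  (1) 0 + 1 = 1 ✓
  (2) 0 < 1 ✓
  (3) 1 < 6 ✓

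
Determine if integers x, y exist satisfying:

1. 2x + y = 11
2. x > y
Yes

Take x = 4, y = 3. Substituting into each constraint:
  (1) 2(4) + 3 = 11 ✓
  (2) 4 > 3 ✓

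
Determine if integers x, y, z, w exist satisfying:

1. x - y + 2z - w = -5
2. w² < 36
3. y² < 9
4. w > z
Yes

Take x = -3, y = 0, z = -1, w = 0. Substituting into each constraint:
  (1) (-3) + 0 + 2(-1) + 0 = -5 ✓
  (2) w² = (0)² = 0, and 0 < 36 ✓
  (3) y² = (0)² = 0, and 0 < 9 ✓
  (4) 0 > -1 ✓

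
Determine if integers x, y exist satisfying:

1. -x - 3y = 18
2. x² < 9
Yes

Take x = 0, y = -6. Substituting into each constraint:
  (1) 0 - 3(-6) = 18 ✓
  (2) x² = (0)² = 0, and 0 < 9 ✓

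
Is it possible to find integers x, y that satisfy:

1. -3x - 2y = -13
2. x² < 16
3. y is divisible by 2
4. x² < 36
Yes

Take x = 3, y = 2. Substituting into each constraint:
  (1) -3(3) - 2(2) = -13 ✓
  (2) x² = (3)² = 9, and 9 < 16 ✓
  (3) 2 = 2 × 1, remainder 0 ✓
  (4) x² = (3)² = 9, and 9 < 36 ✓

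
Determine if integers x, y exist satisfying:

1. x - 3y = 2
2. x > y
Yes

Take x = 2, y = 0. Substituting into each constraint:
  (1) 2 - 3(0) = 2 ✓
  (2) 2 > 0 ✓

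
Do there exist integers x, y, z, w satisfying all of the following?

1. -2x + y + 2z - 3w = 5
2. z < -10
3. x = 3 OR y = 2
Yes

Take x = 1, y = 2, z = -11, w = -9. Substituting into each constraint:
  (1) -2(1) + 2 + 2(-11) - 3(-9) = 5 ✓
  (2) -11 < -10 ✓
  (3) y = 2, target 2 ✓ (second branch holds)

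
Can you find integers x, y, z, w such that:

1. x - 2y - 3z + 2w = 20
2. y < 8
Yes

Take x = 0, y = -10, z = 0, w = 0. Substituting into each constraint:
  (1) 0 - 2(-10) - 3(0) + 2(0) = 20 ✓
  (2) -10 < 8 ✓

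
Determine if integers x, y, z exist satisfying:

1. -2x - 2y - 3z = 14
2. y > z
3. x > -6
Yes

Take x = -4, y = 0, z = -2. Substituting into each constraint:
  (1) -2(-4) - 2(0) - 3(-2) = 14 ✓
  (2) 0 > -2 ✓
  (3) -4 > -6 ✓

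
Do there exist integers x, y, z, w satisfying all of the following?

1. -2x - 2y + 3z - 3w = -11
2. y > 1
Yes

Take x = 2, y = 2, z = 0, w = 1. Substituting into each constraint:
  (1) -2(2) - 2(2) + 3(0) - 3(1) = -11 ✓
  (2) 2 > 1 ✓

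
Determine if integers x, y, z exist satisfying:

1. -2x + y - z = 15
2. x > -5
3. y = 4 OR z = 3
Yes

Take x = -4, y = 4, z = -3. Substituting into each constraint:
  (1) -2(-4) + 4 + 3 = 15 ✓
  (2) -4 > -5 ✓
  (3) y = 4, target 4 ✓ (first branch holds)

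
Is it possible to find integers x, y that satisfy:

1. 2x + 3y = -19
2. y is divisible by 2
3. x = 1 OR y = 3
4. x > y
No

The full constraint system is jointly infeasible over the integers. Each constraint and what it forces:

  - 2x + 3y = -19: is a linear equation tying the variables together
  - y is divisible by 2: restricts y to multiples of 2
  - x = 1 OR y = 3: forces a choice: either x = 1 or y = 3
  - x > y: bounds one variable relative to another variable

Modular obstruction: writing y = 2y', every remaining term of the linear equation is divisible by 2, so the left side is ≡ 0 (mod 2); but the right side -19 ≡ 1 (mod 2). No integers can satisfy it.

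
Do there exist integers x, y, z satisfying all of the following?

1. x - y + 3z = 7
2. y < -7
Yes

Take x = 0, y = -10, z = -1. Substituting into each constraint:
  (1) 0 + 10 + 3(-1) = 7 ✓
  (2) -10 < -7 ✓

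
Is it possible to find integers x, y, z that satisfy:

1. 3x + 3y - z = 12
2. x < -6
Yes

Take x = -7, y = 0, z = -33. Substituting into each constraint:
  (1) 3(-7) + 3(0) + 33 = 12 ✓
  (2) -7 < -6 ✓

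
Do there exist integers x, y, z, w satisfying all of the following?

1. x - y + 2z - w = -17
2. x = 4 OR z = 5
Yes

Take x = -27, y = 0, z = 5, w = 0. Substituting into each constraint:
  (1) (-27) + 0 + 2(5) + 0 = -17 ✓
  (2) z = 5, target 5 ✓ (second branch holds)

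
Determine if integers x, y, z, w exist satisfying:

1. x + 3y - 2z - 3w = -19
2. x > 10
Yes

Take x = 11, y = 0, z = 0, w = 10. Substituting into each constraint:
  (1) 11 + 3(0) - 2(0) - 3(10) = -19 ✓
  (2) 11 > 10 ✓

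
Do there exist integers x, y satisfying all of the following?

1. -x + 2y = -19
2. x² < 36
Yes

Take x = -1, y = -10. Substituting into each constraint:
  (1) 1 + 2(-10) = -19 ✓
  (2) x² = (-1)² = 1, and 1 < 36 ✓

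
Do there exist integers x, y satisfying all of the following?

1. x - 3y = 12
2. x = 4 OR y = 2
Yes

Take x = 18, y = 2. Substituting into each constraint:
  (1) 18 - 3(2) = 12 ✓
  (2) y = 2, target 2 ✓ (second branch holds)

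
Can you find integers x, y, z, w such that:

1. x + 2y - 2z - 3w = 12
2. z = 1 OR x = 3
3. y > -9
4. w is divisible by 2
Yes

Take x = 4, y = 5, z = 1, w = 0. Substituting into each constraint:
  (1) 4 + 2(5) - 2(1) - 3(0) = 12 ✓
  (2) z = 1, target 1 ✓ (first branch holds)
  (3) 5 > -9 ✓
  (4) 0 = 2 × 0, remainder 0 ✓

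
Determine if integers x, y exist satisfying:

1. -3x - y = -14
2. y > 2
Yes

Take x = 0, y = 14. Substituting into each constraint:
  (1) -3(0) + (-14) = -14 ✓
  (2) 14 > 2 ✓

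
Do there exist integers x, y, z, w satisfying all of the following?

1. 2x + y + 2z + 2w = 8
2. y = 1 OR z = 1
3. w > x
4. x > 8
Yes

Take x = 9, y = -32, z = 1, w = 10. Substituting into each constraint:
  (1) 2(9) + (-32) + 2(1) + 2(10) = 8 ✓
  (2) z = 1, target 1 ✓ (second branch holds)
  (3) 10 > 9 ✓
  (4) 9 > 8 ✓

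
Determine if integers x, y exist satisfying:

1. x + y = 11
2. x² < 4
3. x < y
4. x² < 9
Yes

Take x = 0, y = 11. Substituting into each constraint:
  (1) 0 + 11 = 11 ✓
  (2) x² = (0)² = 0, and 0 < 4 ✓
  (3) 0 < 11 ✓
  (4) x² = (0)² = 0, and 0 < 9 ✓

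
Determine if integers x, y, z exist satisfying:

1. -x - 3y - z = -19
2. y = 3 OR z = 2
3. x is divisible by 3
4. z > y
Yes

Take x = 6, y = 3, z = 4. Substituting into each constraint:
  (1) (-6) - 3(3) + (-4) = -19 ✓
  (2) y = 3, target 3 ✓ (first branch holds)
  (3) 6 = 3 × 2, remainder 0 ✓
  (4) 4 > 3 ✓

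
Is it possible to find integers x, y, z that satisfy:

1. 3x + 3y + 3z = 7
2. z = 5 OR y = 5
No

Even the single constraint (3x + 3y + 3z = 7) is infeasible over the integers.

  - 3x + 3y + 3z = 7: every term on the left is divisible by 3, so the LHS ≡ 0 (mod 3), but the RHS 7 is not — no integer solution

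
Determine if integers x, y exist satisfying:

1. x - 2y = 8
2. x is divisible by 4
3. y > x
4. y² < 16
No

A contradictory subset is {x - 2y = 8, y > x, y² < 16}. No integer assignment can satisfy these jointly:

  - x - 2y = 8: is a linear equation tying the variables together
  - y > x: bounds one variable relative to another variable
  - y² < 16: restricts y to |y| ≤ 3

The bounds confine y to {-3, -2, -1, 0, 1, 2, 3}. For each value, substitute into the equation:
  • y = -3: the equation forces x = 2, but y > x fails since -3 ≤ 2.
  • y = -2: the equation forces x = 4, but y > x fails since -2 ≤ 4.
  • y = -1: the equation forces x = 6, but y > x fails since -1 ≤ 6.
  • y = 0: the equation forces x = 8, but y > x fails since 0 ≤ 8.
  • y = 1: the equation forces x = 10, but y > x fails since 1 ≤ 10.
  • y = 2: the equation forces x = 12, but y > x fails since 2 ≤ 12.
  • y = 3: the equation forces x = 14, but y > x fails since 3 ≤ 14.
Every case fails, so no integer solution exists.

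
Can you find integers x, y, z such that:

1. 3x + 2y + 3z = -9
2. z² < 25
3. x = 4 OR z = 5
Yes

Take x = 4, y = -15, z = 3. Substituting into each constraint:
  (1) 3(4) + 2(-15) + 3(3) = -9 ✓
  (2) z² = (3)² = 9, and 9 < 25 ✓
  (3) x = 4, target 4 ✓ (first branch holds)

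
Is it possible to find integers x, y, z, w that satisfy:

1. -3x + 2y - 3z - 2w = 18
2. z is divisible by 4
Yes

Take x = -6, y = 0, z = 0, w = 0. Substituting into each constraint:
  (1) -3(-6) + 2(0) - 3(0) - 2(0) = 18 ✓
  (2) 0 = 4 × 0, remainder 0 ✓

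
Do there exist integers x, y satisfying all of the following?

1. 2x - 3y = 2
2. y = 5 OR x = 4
Yes

Take x = 4, y = 2. Substituting into each constraint:
  (1) 2(4) - 3(2) = 2 ✓
  (2) x = 4, target 4 ✓ (second branch holds)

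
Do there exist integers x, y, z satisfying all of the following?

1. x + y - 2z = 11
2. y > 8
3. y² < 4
No

A contradictory subset is {y > 8, y² < 4}. No integer assignment can satisfy these jointly:

  - y > 8: bounds one variable relative to a constant
  - y² < 4: restricts y to |y| ≤ 1

Direct contradiction: the bounds on y require y ≥ 9 and y ≤ 1 simultaneously, which is empty.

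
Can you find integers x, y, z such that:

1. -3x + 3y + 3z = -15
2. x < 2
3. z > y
Yes

Take x = 1, y = -4, z = 0. Substituting into each constraint:
  (1) -3(1) + 3(-4) + 3(0) = -15 ✓
  (2) 1 < 2 ✓
  (3) 0 > -4 ✓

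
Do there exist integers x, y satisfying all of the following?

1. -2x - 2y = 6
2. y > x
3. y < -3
No

The full constraint system is jointly infeasible over the integers. Each constraint and what it forces:

  - -2x - 2y = 6: is a linear equation tying the variables together
  - y > x: bounds one variable relative to another variable
  - y < -3: bounds one variable relative to a constant

Propagating the comparison: x < y and y ≤ -4 give x ≤ -5. Range argument: with x ∈ [−∞, -5], y ∈ [−∞, -4], the left side of the equation is at least 18, but the right side is 6 < 18. No integer solution exists.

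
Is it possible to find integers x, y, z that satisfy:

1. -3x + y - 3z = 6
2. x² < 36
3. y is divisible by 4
Yes

Take x = -2, y = 0, z = 0. Substituting into each constraint:
  (1) -3(-2) + 0 - 3(0) = 6 ✓
  (2) x² = (-2)² = 4, and 4 < 36 ✓
  (3) 0 = 4 × 0, remainder 0 ✓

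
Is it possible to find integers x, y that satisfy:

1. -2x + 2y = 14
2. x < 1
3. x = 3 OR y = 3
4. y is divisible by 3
Yes

Take x = -4, y = 3. Substituting into each constraint:
  (1) -2(-4) + 2(3) = 14 ✓
  (2) -4 < 1 ✓
  (3) y = 3, target 3 ✓ (second branch holds)
  (4) 3 = 3 × 1, remainder 0 ✓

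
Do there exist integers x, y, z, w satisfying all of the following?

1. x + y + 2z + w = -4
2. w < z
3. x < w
Yes

Take x = -1, y = -5, z = 1, w = 0. Substituting into each constraint:
  (1) (-1) + (-5) + 2(1) + 0 = -4 ✓
  (2) 0 < 1 ✓
  (3) -1 < 0 ✓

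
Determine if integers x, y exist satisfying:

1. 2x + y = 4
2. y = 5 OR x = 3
Yes

Take x = 3, y = -2. Substituting into each constraint:
  (1) 2(3) + (-2) = 4 ✓
  (2) x = 3, target 3 ✓ (second branch holds)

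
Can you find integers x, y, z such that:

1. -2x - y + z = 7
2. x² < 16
Yes

Take x = 0, y = 0, z = 7. Substituting into each constraint:
  (1) -2(0) + 0 + 7 = 7 ✓
  (2) x² = (0)² = 0, and 0 < 16 ✓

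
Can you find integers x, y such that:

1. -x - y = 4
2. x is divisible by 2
Yes

Take x = 0, y = -4. Substituting into each constraint:
  (1) 0 + 4 = 4 ✓
  (2) 0 = 2 × 0, remainder 0 ✓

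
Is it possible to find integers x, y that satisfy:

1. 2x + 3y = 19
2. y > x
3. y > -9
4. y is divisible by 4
No

A contradictory subset is {2x + 3y = 19, y is divisible by 4}. No integer assignment can satisfy these jointly:

  - 2x + 3y = 19: is a linear equation tying the variables together
  - y is divisible by 4: restricts y to multiples of 4

Modular obstruction: writing y = 4y', every remaining term of the linear equation is divisible by 2, so the left side is ≡ 0 (mod 2); but the right side 19 ≡ 1 (mod 2). No integers can satisfy it.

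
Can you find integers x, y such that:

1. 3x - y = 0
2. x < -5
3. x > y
Yes

Take x = -6, y = -18. Substituting into each constraint:
  (1) 3(-6) + 18 = 0 ✓
  (2) -6 < -5 ✓
  (3) -6 > -18 ✓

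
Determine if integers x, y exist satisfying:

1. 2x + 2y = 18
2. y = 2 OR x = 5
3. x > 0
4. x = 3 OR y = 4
Yes

Take x = 5, y = 4. Substituting into each constraint:
  (1) 2(5) + 2(4) = 18 ✓
  (2) x = 5, target 5 ✓ (second branch holds)
  (3) 5 > 0 ✓
  (4) y = 4, target 4 ✓ (second branch holds)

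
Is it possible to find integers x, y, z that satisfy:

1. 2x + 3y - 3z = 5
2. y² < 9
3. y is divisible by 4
Yes

Take x = 1, y = 0, z = -1. Substituting into each constraint:
  (1) 2(1) + 3(0) - 3(-1) = 5 ✓
  (2) y² = (0)² = 0, and 0 < 9 ✓
  (3) 0 = 4 × 0, remainder 0 ✓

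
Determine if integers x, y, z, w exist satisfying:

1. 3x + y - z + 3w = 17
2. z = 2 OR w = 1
Yes

Take x = 6, y = 1, z = 2, w = 0. Substituting into each constraint:
  (1) 3(6) + 1 + (-2) + 3(0) = 17 ✓
  (2) z = 2, target 2 ✓ (first branch holds)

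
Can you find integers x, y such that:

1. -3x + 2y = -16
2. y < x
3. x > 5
Yes

Take x = 6, y = 1. Substituting into each constraint:
  (1) -3(6) + 2(1) = -16 ✓
  (2) 1 < 6 ✓
  (3) 6 > 5 ✓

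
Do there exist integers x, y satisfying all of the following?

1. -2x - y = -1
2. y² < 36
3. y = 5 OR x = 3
Yes

Take x = 3, y = -5. Substituting into each constraint:
  (1) -2(3) + 5 = -1 ✓
  (2) y² = (-5)² = 25, and 25 < 36 ✓
  (3) x = 3, target 3 ✓ (second branch holds)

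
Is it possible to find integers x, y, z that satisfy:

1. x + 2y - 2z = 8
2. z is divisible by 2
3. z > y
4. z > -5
Yes

Take x = 10, y = -1, z = 0. Substituting into each constraint:
  (1) 10 + 2(-1) - 2(0) = 8 ✓
  (2) 0 = 2 × 0, remainder 0 ✓
  (3) 0 > -1 ✓
  (4) 0 > -5 ✓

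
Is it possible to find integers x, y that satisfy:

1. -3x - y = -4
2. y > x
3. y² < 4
No

The full constraint system is jointly infeasible over the integers. Each constraint and what it forces:

  - -3x - y = -4: is a linear equation tying the variables together
  - y > x: bounds one variable relative to another variable
  - y² < 4: restricts y to |y| ≤ 1

Propagating the comparison: x < y and y ≤ 1 give x ≤ 0. Range argument: with x ∈ [−∞, 0], y ∈ [-1, 1], the left side of the equation is at least -1, but the right side is -4 < -1. No integer solution exists.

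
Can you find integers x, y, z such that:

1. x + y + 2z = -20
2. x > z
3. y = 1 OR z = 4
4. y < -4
Yes

Take x = 5, y = -33, z = 4. Substituting into each constraint:
  (1) 5 + (-33) + 2(4) = -20 ✓
  (2) 5 > 4 ✓
  (3) z = 4, target 4 ✓ (second branch holds)
  (4) -33 < -4 ✓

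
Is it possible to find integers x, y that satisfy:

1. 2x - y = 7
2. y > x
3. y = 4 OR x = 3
No

The full constraint system is jointly infeasible over the integers. Each constraint and what it forces:

  - 2x - y = 7: is a linear equation tying the variables together
  - y > x: bounds one variable relative to another variable
  - y = 4 OR x = 3: forces a choice: either y = 4 or x = 3

Split on the disjunction (y = 4 OR x = 3):
  • If y = 4: with y = 4, every remaining term of the linear equation is divisible by 2, so the left side is ≡ 0 (mod 2); but the right side 11 ≡ 1 (mod 2). No integers can satisfy it.
  • If x = 3: the equation forces y = -1, giving (x, y) = (3, -1), which violates y > x.
Both branches are infeasible, so the system has no integer solution.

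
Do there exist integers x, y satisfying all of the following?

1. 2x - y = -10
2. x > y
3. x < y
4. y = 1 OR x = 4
No

A contradictory subset is {x > y, x < y}. No integer assignment can satisfy these jointly:

  - x > y: bounds one variable relative to another variable
  - x < y: bounds one variable relative to another variable

Direct contradiction: x > y and y > x cannot both hold.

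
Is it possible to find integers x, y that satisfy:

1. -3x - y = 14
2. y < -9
Yes

Take x = 0, y = -14. Substituting into each constraint:
  (1) -3(0) + 14 = 14 ✓
  (2) -14 < -9 ✓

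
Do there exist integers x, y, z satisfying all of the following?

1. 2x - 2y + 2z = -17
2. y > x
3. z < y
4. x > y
No

Even the single constraint (2x - 2y + 2z = -17) is infeasible over the integers.

  - 2x - 2y + 2z = -17: every term on the left is divisible by 2, so the LHS ≡ 0 (mod 2), but the RHS -17 is not — no integer solution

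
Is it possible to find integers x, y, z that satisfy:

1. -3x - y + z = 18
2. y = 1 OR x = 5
Yes

Take x = 5, y = -33, z = 0. Substituting into each constraint:
  (1) -3(5) + 33 + 0 = 18 ✓
  (2) x = 5, target 5 ✓ (second branch holds)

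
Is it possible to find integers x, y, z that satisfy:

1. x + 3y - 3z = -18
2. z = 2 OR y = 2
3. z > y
Yes

Take x = -15, y = 2, z = 3. Substituting into each constraint:
  (1) (-15) + 3(2) - 3(3) = -18 ✓
  (2) y = 2, target 2 ✓ (second branch holds)
  (3) 3 > 2 ✓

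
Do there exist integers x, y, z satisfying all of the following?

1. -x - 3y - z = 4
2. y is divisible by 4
Yes

Take x = 0, y = 0, z = -4. Substituting into each constraint:
  (1) 0 - 3(0) + 4 = 4 ✓
  (2) 0 = 4 × 0, remainder 0 ✓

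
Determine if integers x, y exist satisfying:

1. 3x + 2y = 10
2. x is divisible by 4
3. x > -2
Yes

Take x = 0, y = 5. Substituting into each constraint:
  (1) 3(0) + 2(5) = 10 ✓
  (2) 0 = 4 × 0, remainder 0 ✓
  (3) 0 > -2 ✓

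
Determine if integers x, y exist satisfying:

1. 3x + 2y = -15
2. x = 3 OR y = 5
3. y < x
Yes

Take x = 3, y = -12. Substituting into each constraint:
  (1) 3(3) + 2(-12) = -15 ✓
  (2) x = 3, target 3 ✓ (first branch holds)
  (3) -12 < 3 ✓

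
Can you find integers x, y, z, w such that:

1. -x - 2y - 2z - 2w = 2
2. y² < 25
Yes

Take x = 0, y = -1, z = 0, w = 0. Substituting into each constraint:
  (1) 0 - 2(-1) - 2(0) - 2(0) = 2 ✓
  (2) y² = (-1)² = 1, and 1 < 25 ✓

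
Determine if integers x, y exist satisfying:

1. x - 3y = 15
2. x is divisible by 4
Yes

Take x = 0, y = -5. Substituting into each constraint:
  (1) 0 - 3(-5) = 15 ✓
  (2) 0 = 4 × 0, remainder 0 ✓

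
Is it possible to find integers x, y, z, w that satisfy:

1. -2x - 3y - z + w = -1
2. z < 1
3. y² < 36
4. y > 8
No

A contradictory subset is {y² < 36, y > 8}. No integer assignment can satisfy these jointly:

  - y² < 36: restricts y to |y| ≤ 5
  - y > 8: bounds one variable relative to a constant

Direct contradiction: the bounds on y require y ≥ 9 and y ≤ 5 simultaneously, which is empty.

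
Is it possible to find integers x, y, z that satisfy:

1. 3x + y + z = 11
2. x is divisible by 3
Yes

Take x = 0, y = 11, z = 0. Substituting into each constraint:
  (1) 3(0) + 11 + 0 = 11 ✓
  (2) 0 = 3 × 0, remainder 0 ✓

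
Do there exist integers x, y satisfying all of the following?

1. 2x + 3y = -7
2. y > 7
Yes

Take x = -17, y = 9. Substituting into each constraint:
  (1) 2(-17) + 3(9) = -7 ✓
  (2) 9 > 7 ✓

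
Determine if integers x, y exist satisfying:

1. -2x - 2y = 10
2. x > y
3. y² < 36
Yes

Take x = -2, y = -3. Substituting into each constraint:
  (1) -2(-2) - 2(-3) = 10 ✓
  (2) -2 > -3 ✓
  (3) y² = (-3)² = 9, and 9 < 36 ✓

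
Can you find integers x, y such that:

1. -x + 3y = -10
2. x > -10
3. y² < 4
Yes

Take x = 10, y = 0. Substituting into each constraint:
  (1) (-10) + 3(0) = -10 ✓
  (2) 10 > -10 ✓
  (3) y² = (0)² = 0, and 0 < 4 ✓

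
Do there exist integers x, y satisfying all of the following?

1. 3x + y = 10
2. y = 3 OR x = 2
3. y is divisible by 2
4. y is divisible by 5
No

A contradictory subset is {3x + y = 10, y = 3 OR x = 2, y is divisible by 5}. No integer assignment can satisfy these jointly:

  - 3x + y = 10: is a linear equation tying the variables together
  - y = 3 OR x = 2: forces a choice: either y = 3 or x = 2
  - y is divisible by 5: restricts y to multiples of 5

Split on the disjunction (y = 3 OR x = 2):
  • If y = 3: this contradicts the divisibility constraint — 3 is not a multiple of 5.
  • If x = 2: with x = 2, writing y = 5y', every remaining term of the linear equation is divisible by 5, so the left side is ≡ 0 (mod 5); but the right side 4 ≡ 4 (mod 5). No integers can satisfy it.
Both branches are infeasible, so the system has no integer solution.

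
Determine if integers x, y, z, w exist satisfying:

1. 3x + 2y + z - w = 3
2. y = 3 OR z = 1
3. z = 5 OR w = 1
Yes

Take x = 1, y = 0, z = 1, w = 1. Substituting into each constraint:
  (1) 3(1) + 2(0) + 1 + (-1) = 3 ✓
  (2) z = 1, target 1 ✓ (second branch holds)
  (3) w = 1, target 1 ✓ (second branch holds)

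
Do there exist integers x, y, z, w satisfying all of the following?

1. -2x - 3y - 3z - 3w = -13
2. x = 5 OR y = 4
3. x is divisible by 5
Yes

Take x = 5, y = 1, z = 0, w = 0. Substituting into each constraint:
  (1) -2(5) - 3(1) - 3(0) - 3(0) = -13 ✓
  (2) x = 5, target 5 ✓ (first branch holds)
  (3) 5 = 5 × 1, remainder 0 ✓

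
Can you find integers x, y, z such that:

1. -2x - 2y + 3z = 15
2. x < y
Yes

Take x = 1, y = 2, z = 7. Substituting into each constraint:
  (1) -2(1) - 2(2) + 3(7) = 15 ✓
  (2) 1 < 2 ✓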